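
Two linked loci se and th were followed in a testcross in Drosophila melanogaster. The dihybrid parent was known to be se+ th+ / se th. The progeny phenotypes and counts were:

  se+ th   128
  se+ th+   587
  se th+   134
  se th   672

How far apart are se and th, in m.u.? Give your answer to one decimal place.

17.2 m.u.

The recombinant classes are se+ th and se th+: 128 + 134 = 262.
Recombination frequency = 262/1521 = 0.1723 ≈ 17.2%, i.e. 17.2 m.u.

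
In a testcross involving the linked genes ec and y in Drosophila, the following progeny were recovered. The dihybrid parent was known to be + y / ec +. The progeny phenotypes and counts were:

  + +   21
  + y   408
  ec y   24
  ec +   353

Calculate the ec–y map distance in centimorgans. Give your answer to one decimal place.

5.6 centimorgans

The recombinant classes are + + and ec y: 21 + 24 = 45.
Recombination frequency = 45/806 = 0.0558 ≈ 5.6%, i.e. 5.6 centimorgans.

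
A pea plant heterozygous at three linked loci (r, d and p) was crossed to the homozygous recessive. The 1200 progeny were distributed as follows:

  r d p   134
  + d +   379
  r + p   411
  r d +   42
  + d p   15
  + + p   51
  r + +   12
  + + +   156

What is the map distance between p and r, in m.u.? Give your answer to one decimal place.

10.0 m.u.

The two most frequent reciprocal classes, + d + and r + p, are the parental types, so the F1 was + d + / r + p.
The two rarest classes, + d p and r + +, are the double crossovers. Comparing them with the parentals, only the p allele has switched, so p is the middle locus and the order is r – p – d.
Crossovers in the r–p interval produce the single-crossover classes r d + and + + p (42 + 51 = 93) plus the double crossovers (27).
RF(r–p) = (93 + 27) / 1200 = 120/1200 = 0.1000 → 10.0 m.u.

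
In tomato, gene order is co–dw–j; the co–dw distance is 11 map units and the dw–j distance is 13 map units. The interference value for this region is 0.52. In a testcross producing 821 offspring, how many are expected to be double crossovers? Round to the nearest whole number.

6

Map distances give recombination frequencies of 0.110 and 0.130 for the two intervals.
With interference 0.52 (so coincidence = 0.48), expected double-crossover frequency = 0.110 × 0.130 × 0.48 = 0.00686.
Expected number = 0.00686 × 821 = 5.64 ≈ 6.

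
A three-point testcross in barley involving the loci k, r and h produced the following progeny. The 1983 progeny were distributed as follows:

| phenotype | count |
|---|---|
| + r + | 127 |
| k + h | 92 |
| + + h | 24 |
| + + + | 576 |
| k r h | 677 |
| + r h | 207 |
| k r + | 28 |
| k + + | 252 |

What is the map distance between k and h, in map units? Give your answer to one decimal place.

The two most frequent reciprocal classes, k r h and + + +, are the parental types, so the F1 was k r h / + + +.
The two rarest classes, k r + and + + h, are the double crossovers. Comparing them with the parentals, only the h allele has switched, so h is the middle locus and the order is r – h – k.
Crossovers in the h–k interval produce the single-crossover classes + r h and k + + (207 + 252 = 459) plus the double crossovers (52).
RF(h–k) = (459 + 52) / 1983 = 511/1983 = 0.2577 → 25.8 map units.

25.8 map units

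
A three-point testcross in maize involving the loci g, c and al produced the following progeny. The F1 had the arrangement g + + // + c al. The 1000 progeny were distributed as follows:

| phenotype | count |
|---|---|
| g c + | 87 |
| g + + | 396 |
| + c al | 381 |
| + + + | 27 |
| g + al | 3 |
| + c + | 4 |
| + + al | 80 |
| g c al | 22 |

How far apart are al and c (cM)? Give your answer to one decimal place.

The two rarest classes, g + al and + c +, are the double crossovers. Comparing them with the parentals, only the al allele has switched, so al is the middle locus and the order is c – al – g.
Crossovers in the c–al interval produce the single-crossover classes g c + and + + al (87 + 80 = 167) plus the double crossovers (7).
RF(c–al) = (167 + 7) / 1000 = 174/1000 = 0.1740 → 17.4 cM.

17.4 cM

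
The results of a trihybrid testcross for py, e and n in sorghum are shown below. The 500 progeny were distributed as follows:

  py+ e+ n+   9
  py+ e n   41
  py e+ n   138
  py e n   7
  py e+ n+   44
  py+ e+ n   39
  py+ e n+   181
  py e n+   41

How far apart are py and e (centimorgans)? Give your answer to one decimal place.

19.2 centimorgans

The two most frequent reciprocal classes, py+ e n+ and py e+ n, are the parental types, so the F1 was py+ e n+ / py e+ n.
The two rarest classes, py+ e+ n+ and py e n, are the double crossovers. Comparing them with the parentals, only the e allele has switched, so e is the middle locus and the order is py – e – n.
Crossovers in the py–e interval produce the single-crossover classes py e n+ and py+ e+ n (41 + 39 = 80) plus the double crossovers (16).
RF(py–e) = (80 + 16) / 500 = 96/500 = 0.1920 → 19.2 centimorgans.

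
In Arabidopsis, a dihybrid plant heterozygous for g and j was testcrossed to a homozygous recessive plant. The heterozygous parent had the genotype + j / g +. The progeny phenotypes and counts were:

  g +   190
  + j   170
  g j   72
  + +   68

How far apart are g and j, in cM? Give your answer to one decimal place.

28.0 cM

The recombinant classes are + + and g j: 68 + 72 = 140.
Recombination frequency = 140/500 = 0.2800 ≈ 28.0%, i.e. 28.0 cM.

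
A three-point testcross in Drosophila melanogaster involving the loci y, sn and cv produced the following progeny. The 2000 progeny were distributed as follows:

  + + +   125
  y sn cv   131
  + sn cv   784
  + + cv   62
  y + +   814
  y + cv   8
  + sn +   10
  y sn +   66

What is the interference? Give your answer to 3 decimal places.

The two most frequent reciprocal classes, + sn cv and y + +, are the parental types, so the F1 was + sn cv / y + +.
The two rarest classes, + sn + and y + cv, are the double crossovers. Comparing them with the parentals, only the cv allele has switched, so cv is the middle locus and the order is sn – cv – y.
sn–cv: (128 + 18)/2000 = 0.0730; cv–y: (256 + 18)/2000 = 0.1370.
Expected DCO frequency = 0.0730 × 0.1370 ≈ 0.01000; observed = 18/2000 ≈ 0.00900.
Coefficient of coincidence = 0.00900/0.01000 ≈ 0.900; interference = 1 − 0.900 = 0.100.

0.100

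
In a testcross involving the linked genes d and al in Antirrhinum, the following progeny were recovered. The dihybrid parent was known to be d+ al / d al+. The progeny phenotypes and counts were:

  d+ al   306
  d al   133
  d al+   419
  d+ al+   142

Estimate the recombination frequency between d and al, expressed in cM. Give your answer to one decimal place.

The recombinant classes are d+ al+ and d al: 142 + 133 = 275.
Recombination frequency = 275/1000 = 0.2750 ≈ 27.5%, i.e. 27.5 cM.

27.5 cM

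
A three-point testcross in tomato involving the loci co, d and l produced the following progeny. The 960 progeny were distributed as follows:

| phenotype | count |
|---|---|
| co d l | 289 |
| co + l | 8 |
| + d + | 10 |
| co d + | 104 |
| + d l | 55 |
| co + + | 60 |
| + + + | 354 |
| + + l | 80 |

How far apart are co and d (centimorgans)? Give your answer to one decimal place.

The two most frequent reciprocal classes, + + + and co d l, are the parental types, so the F1 was + + + / co d l.
The two rarest classes, + d + and co + l, are the double crossovers. Comparing them with the parentals, only the d allele has switched, so d is the middle locus and the order is co – d – l.
Crossovers in the co–d interval produce the single-crossover classes co + + and + d l (60 + 55 = 115) plus the double crossovers (18).
RF(co–d) = (115 + 18) / 960 = 133/960 = 0.1385 → 13.9 centimorgans.

13.9 centimorgans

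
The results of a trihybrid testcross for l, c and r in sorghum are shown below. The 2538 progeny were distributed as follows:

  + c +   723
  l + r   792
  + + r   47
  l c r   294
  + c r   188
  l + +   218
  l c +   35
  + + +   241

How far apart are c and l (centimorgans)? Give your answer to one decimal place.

The two most frequent reciprocal classes, + c + and l + r, are the parental types, so the F1 was + c + / l + r.
The two rarest classes, l c + and + + r, are the double crossovers. Comparing them with the parentals, only the l allele has switched, so l is the middle locus and the order is c – l – r.
Crossovers in the c–l interval produce the single-crossover classes + + + and l c r (241 + 294 = 535) plus the double crossovers (82).
RF(c–l) = (535 + 82) / 2538 = 617/2538 = 0.2431 → 24.3 centimorgans.

24.3 centimorgans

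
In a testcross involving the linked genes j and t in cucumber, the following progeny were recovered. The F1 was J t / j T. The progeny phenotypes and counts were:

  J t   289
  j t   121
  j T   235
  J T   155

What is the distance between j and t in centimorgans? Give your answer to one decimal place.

34.5 centimorgans

The recombinant classes are J T and j t: 155 + 121 = 276.
Recombination frequency = 276/800 = 0.3450 ≈ 34.5%, i.e. 34.5 centimorgans.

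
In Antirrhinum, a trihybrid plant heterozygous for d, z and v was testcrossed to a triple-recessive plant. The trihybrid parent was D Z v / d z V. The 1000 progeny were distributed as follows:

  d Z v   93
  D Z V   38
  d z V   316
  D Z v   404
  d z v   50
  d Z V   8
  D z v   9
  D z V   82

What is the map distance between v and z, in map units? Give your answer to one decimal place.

10.5 map units

The two rarest classes, D z v and d Z V, are the double crossovers. Comparing them with the parentals, only the z allele has switched, so z is the middle locus and the order is d – z – v.
Crossovers in the z–v interval produce the single-crossover classes D Z V and d z v (38 + 50 = 88) plus the double crossovers (17).
RF(z–v) = (88 + 17) / 1000 = 105/1000 = 0.1050 → 10.5 map units.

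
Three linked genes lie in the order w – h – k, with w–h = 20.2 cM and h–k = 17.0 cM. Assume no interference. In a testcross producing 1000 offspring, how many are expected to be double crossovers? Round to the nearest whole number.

34

Map distances give recombination frequencies of 0.202 and 0.170 for the two intervals.
With no interference, expected double-crossover frequency = 0.202 × 0.170 = 0.03434.
Expected number = 0.03434 × 1000 = 34.34 ≈ 34.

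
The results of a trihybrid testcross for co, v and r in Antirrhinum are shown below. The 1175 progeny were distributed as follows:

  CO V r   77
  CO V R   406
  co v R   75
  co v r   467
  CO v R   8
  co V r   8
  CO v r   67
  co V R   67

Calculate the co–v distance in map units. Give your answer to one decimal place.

The two most frequent reciprocal classes, co v r and CO V R, are the parental types, so the F1 was co v r / CO V R.
The two rarest classes, co V r and CO v R, are the double crossovers. Comparing them with the parentals, only the v allele has switched, so v is the middle locus and the order is co – v – r.
Crossovers in the co–v interval produce the single-crossover classes CO v r and co V R (67 + 67 = 134) plus the double crossovers (16).
RF(co–v) = (134 + 16) / 1175 = 150/1175 = 0.1277 → 12.8 map units.

12.8 map units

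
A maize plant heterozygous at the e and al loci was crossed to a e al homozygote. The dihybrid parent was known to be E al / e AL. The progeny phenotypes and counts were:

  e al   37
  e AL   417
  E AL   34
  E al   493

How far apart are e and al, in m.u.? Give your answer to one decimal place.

The recombinant classes are E AL and e al: 34 + 37 = 71.
Recombination frequency = 71/981 = 0.0724 ≈ 7.2%, i.e. 7.2 m.u.

7.2 m.u.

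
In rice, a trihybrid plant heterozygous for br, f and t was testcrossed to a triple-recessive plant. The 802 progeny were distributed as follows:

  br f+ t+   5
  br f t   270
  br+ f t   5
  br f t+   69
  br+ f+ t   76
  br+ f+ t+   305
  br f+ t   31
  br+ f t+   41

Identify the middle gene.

br

The two most frequent reciprocal classes, br+ f+ t+ and br f t, are the parental types, so the F1 was br+ f+ t+ / br f t.
The two rarest classes, br f+ t+ and br+ f t, are the double crossovers. Comparing them with the parentals, only the br allele has switched, so br is the middle locus and the order is f – br – t.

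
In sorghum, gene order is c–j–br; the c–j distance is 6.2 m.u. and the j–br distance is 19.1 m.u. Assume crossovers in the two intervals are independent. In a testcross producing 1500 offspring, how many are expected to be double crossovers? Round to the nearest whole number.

Map distances give recombination frequencies of 0.062 and 0.191 for the two intervals.
With no interference, expected double-crossover frequency = 0.062 × 0.191 = 0.01184.
Expected number = 0.01184 × 1500 = 17.76 ≈ 18.

18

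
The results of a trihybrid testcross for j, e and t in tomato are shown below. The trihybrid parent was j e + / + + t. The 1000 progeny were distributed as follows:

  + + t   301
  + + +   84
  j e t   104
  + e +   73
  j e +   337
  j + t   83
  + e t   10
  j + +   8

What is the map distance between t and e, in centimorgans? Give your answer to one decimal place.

20.6 centimorgans

The two rarest classes, j + + and + e t, are the double crossovers. Comparing them with the parentals, only the e allele has switched, so e is the middle locus and the order is t – e – j.
Crossovers in the t–e interval produce the single-crossover classes j e t and + + + (104 + 84 = 188) plus the double crossovers (18).
RF(t–e) = (188 + 18) / 1000 = 206/1000 = 0.2060 → 20.6 centimorgans.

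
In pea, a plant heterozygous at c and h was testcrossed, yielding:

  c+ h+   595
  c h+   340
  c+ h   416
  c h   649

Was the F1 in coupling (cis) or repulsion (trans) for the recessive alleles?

cis

The two most frequent classes are c+ h+ (595) and c h (649); these are the parental (non-recombinant) types.
So the F1 carried c+ h+ on one chromosome and c h on the other — the recessive alleles are on the same chromosome (cis / coupling).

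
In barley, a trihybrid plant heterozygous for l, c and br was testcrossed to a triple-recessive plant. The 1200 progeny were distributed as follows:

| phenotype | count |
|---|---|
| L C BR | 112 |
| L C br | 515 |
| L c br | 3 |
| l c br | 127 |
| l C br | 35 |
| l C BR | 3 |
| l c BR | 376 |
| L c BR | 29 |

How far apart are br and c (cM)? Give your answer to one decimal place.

20.4 cM

The two most frequent reciprocal classes, l c BR and L C br, are the parental types, so the F1 was l c BR / L C br.
The two rarest classes, l C BR and L c br, are the double crossovers. Comparing them with the parentals, only the c allele has switched, so c is the middle locus and the order is br – c – l.
Crossovers in the br–c interval produce the single-crossover classes l c br and L C BR (127 + 112 = 239) plus the double crossovers (6).
RF(br–c) = (239 + 6) / 1200 = 245/1200 = 0.2042 → 20.4 cM.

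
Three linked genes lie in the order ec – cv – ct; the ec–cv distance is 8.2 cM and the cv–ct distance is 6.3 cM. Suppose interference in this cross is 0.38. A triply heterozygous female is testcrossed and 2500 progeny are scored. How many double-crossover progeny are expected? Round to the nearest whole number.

8

Map distances give recombination frequencies of 0.082 and 0.063 for the two intervals.
With interference 0.38 (so coincidence = 0.62), expected double-crossover frequency = 0.082 × 0.063 × 0.62 = 0.00320.
Expected number = 0.00320 × 2500 = 8.01 ≈ 8.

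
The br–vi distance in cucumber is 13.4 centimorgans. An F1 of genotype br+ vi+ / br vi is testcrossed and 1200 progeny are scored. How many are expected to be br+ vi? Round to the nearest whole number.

80

A map distance of 13.4 centimorgans corresponds to a recombination frequency of 0.134.
The F1 is br+ vi+ / br vi, so br+ vi is a recombinant gamete class with expected frequency r/2 = 0.134/2 = 0.0670.
Expected number = 0.0670 × 1200 = 80.40 ≈ 80.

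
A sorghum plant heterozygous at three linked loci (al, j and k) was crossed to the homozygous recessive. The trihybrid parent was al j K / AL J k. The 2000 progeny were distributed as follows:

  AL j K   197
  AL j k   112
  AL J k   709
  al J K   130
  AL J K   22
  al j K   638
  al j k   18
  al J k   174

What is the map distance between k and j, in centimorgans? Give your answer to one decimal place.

The two rarest classes, al j k and AL J K, are the double crossovers. Comparing them with the parentals, only the k allele has switched, so k is the middle locus and the order is j – k – al.
Crossovers in the j–k interval produce the single-crossover classes al J K and AL j k (130 + 112 = 242) plus the double crossovers (40).
RF(j–k) = (242 + 40) / 2000 = 282/2000 = 0.1410 → 14.1 centimorgans.

14.1 centimorgans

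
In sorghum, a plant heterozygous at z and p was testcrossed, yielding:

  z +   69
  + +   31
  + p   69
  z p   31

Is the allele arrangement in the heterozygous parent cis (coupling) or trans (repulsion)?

trans

The two most frequent classes are + p (69) and z + (69); these are the parental (non-recombinant) types.
So the F1 carried + p on one chromosome and z + on the other — the recessive alleles are on opposite chromosomes (trans / repulsion).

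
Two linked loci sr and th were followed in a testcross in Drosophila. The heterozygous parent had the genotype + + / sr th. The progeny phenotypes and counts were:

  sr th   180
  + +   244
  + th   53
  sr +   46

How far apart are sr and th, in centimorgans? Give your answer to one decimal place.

18.9 centimorgans

The recombinant classes are + th and sr +: 53 + 46 = 99.
Recombination frequency = 99/523 = 0.1893 ≈ 18.9%, i.e. 18.9 centimorgans.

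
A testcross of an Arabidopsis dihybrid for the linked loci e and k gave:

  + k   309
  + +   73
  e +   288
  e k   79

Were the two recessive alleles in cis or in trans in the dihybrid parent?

The two most frequent classes are + k (309) and e + (288); these are the parental (non-recombinant) types.
So the F1 carried + k on one chromosome and e + on the other — the recessive alleles are on opposite chromosomes (trans / repulsion).

trans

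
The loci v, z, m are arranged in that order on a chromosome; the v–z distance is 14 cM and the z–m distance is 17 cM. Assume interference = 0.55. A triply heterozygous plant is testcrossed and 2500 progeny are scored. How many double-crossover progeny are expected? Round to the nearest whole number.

Map distances give recombination frequencies of 0.140 and 0.170 for the two intervals.
With interference 0.55 (so coincidence = 0.45), expected double-crossover frequency = 0.140 × 0.170 × 0.45 = 0.01071.
Expected number = 0.01071 × 2500 = 26.78 ≈ 27.

27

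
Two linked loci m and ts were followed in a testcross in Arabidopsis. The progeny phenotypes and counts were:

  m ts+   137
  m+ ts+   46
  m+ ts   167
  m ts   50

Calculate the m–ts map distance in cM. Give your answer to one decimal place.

The two most frequent classes, m+ ts (167) and m ts+ (137), are the parental types, so the F1 was m+ ts / m ts+.
The recombinant classes are m+ ts+ and m ts: 46 + 50 = 96.
Recombination frequency = 96/400 = 0.2400 ≈ 24.0%, i.e. 24.0 cM.

24.0 cM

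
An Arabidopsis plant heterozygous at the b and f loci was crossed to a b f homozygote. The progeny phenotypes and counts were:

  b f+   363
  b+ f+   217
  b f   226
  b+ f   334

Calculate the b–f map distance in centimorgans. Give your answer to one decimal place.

The two most frequent classes, b+ f (334) and b f+ (363), are the parental types, so the F1 was b+ f / b f+.
The recombinant classes are b+ f+ and b f: 217 + 226 = 443.
Recombination frequency = 443/1140 = 0.3886 ≈ 38.9%, i.e. 38.9 centimorgans.

38.9 centimorgans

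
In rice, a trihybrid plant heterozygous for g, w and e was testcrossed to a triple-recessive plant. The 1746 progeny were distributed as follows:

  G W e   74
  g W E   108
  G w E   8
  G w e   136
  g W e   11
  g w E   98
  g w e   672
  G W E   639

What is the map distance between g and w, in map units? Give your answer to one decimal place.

The two most frequent reciprocal classes, g w e and G W E, are the parental types, so the F1 was g w e / G W E.
The two rarest classes, g W e and G w E, are the double crossovers. Comparing them with the parentals, only the w allele has switched, so w is the middle locus and the order is g – w – e.
Crossovers in the g–w interval produce the single-crossover classes G w e and g W E (136 + 108 = 244) plus the double crossovers (19).
RF(g–w) = (244 + 19) / 1746 = 263/1746 = 0.1506 → 15.1 map units.

15.1 map units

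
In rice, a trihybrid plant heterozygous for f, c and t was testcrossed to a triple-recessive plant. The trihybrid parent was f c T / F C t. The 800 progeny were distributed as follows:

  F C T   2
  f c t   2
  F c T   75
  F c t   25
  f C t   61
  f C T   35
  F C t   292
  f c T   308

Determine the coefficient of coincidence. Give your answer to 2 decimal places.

0.36

The two rarest classes, f c t and F C T, are the double crossovers. Comparing them with the parentals, only the t allele has switched, so t is the middle locus and the order is f – t – c.
f–t: (136 + 4)/800 = 0.1750; t–c: (60 + 4)/800 = 0.0800.
Expected DCO frequency = 0.1750 × 0.0800 ≈ 0.01400; observed = 4/800 ≈ 0.00500.
Coefficient of coincidence = 0.00500/0.01400 ≈ 0.36.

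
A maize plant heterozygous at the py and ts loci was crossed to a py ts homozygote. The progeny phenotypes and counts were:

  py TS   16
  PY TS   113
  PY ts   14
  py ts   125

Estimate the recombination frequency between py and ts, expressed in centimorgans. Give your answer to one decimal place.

The two most frequent classes, PY TS (113) and py ts (125), are the parental types, so the F1 was PY TS / py ts.
The recombinant classes are PY ts and py TS: 14 + 16 = 30.
Recombination frequency = 30/268 = 0.1119 ≈ 11.2%, i.e. 11.2 centimorgans.

11.2 centimorgans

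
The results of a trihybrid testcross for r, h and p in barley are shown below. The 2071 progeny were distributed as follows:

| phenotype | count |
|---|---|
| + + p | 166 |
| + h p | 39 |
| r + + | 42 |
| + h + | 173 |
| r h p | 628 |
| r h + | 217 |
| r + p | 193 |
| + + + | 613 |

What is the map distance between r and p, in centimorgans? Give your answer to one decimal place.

The two most frequent reciprocal classes, + + + and r h p, are the parental types, so the F1 was + + + / r h p.
The two rarest classes, r + + and + h p, are the double crossovers. Comparing them with the parentals, only the r allele has switched, so r is the middle locus and the order is h – r – p.
Crossovers in the r–p interval produce the single-crossover classes + + p and r h + (166 + 217 = 383) plus the double crossovers (81).
RF(r–p) = (383 + 81) / 2071 = 464/2071 = 0.2240 → 22.4 centimorgans.

22.4 centimorgans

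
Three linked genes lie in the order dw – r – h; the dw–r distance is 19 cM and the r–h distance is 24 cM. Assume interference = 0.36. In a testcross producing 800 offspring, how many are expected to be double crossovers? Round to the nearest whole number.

23

Map distances give recombination frequencies of 0.190 and 0.240 for the two intervals.
With interference 0.36 (so coincidence = 0.64), expected double-crossover frequency = 0.190 × 0.240 × 0.64 = 0.02918.
Expected number = 0.02918 × 800 = 23.35 ≈ 23.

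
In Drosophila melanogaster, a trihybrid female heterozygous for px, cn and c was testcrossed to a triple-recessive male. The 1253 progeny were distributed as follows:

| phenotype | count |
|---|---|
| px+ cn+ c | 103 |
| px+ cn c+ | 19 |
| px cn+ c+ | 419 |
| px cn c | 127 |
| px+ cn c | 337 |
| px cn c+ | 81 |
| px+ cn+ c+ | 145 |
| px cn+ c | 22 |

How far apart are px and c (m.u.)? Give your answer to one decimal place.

The two most frequent reciprocal classes, px+ cn c and px cn+ c+, are the parental types, so the F1 was px+ cn c / px cn+ c+.
The two rarest classes, px+ cn c+ and px cn+ c, are the double crossovers. Comparing them with the parentals, only the c allele has switched, so c is the middle locus and the order is cn – c – px.
Crossovers in the c–px interval produce the single-crossover classes px cn c and px+ cn+ c+ (127 + 145 = 272) plus the double crossovers (41).
RF(c–px) = (272 + 41) / 1253 = 313/1253 = 0.2498 → 25.0 m.u.

25.0 m.u.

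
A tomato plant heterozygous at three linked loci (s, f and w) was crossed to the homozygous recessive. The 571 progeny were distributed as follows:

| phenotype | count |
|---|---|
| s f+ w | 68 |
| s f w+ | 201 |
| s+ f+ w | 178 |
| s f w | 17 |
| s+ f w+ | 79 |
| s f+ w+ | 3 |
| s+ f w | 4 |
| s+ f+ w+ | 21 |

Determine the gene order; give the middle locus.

The two most frequent reciprocal classes, s+ f+ w and s f w+, are the parental types, so the F1 was s+ f+ w / s f w+.
The two rarest classes, s+ f w and s f+ w+, are the double crossovers. Comparing them with the parentals, only the f allele has switched, so f is the middle locus and the order is w – f – s.

f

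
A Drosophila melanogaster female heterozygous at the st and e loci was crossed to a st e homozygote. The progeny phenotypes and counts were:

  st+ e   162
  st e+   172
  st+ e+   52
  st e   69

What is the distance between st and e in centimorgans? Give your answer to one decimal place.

The two most frequent classes, st+ e (162) and st e+ (172), are the parental types, so the F1 was st+ e / st e+.
The recombinant classes are st+ e+ and st e: 52 + 69 = 121.
Recombination frequency = 121/455 = 0.2659 ≈ 26.6%, i.e. 26.6 centimorgans.

26.6 centimorgans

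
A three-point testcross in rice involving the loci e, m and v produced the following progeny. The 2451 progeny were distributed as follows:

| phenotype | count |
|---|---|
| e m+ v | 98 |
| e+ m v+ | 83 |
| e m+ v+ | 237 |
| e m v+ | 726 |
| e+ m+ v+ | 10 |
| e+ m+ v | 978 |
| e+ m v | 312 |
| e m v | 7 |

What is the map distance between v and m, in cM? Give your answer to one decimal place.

The two most frequent reciprocal classes, e+ m+ v and e m v+, are the parental types, so the F1 was e+ m+ v / e m v+.
The two rarest classes, e+ m+ v+ and e m v, are the double crossovers. Comparing them with the parentals, only the v allele has switched, so v is the middle locus and the order is e – v – m.
Crossovers in the v–m interval produce the single-crossover classes e+ m v and e m+ v+ (312 + 237 = 549) plus the double crossovers (17).
RF(v–m) = (549 + 17) / 2451 = 566/2451 = 0.2309 → 23.1 cM.

23.1 cM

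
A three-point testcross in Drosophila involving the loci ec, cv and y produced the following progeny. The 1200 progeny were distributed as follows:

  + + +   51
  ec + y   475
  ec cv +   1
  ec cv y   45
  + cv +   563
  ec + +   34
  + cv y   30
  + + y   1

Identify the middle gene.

The two most frequent reciprocal classes, + cv + and ec + y, are the parental types, so the F1 was + cv + / ec + y.
The two rarest classes, ec cv + and + + y, are the double crossovers. Comparing them with the parentals, only the ec allele has switched, so ec is the middle locus and the order is y – ec – cv.

ec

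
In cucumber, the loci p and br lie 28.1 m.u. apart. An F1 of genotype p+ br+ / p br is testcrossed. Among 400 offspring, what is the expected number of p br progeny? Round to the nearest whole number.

A map distance of 28.1 m.u. corresponds to a recombination frequency of 0.281.
The F1 is p+ br+ / p br, so p br is a parental gamete class with expected frequency (1 − r)/2 = 0.719/2 = 0.3595.
Expected number = 0.3595 × 400 = 143.80 ≈ 144.

144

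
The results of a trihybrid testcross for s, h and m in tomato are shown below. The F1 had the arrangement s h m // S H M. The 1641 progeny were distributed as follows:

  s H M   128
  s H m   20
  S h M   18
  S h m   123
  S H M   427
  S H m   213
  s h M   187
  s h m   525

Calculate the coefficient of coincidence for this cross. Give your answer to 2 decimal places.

0.49

The two rarest classes, s H m and S h M, are the double crossovers. Comparing them with the parentals, only the h allele has switched, so h is the middle locus and the order is m – h – s.
m–h: (400 + 38)/1641 = 0.2669; h–s: (251 + 38)/1641 = 0.1761.
Expected DCO frequency = 0.2669 × 0.1761 ≈ 0.04700; observed = 38/1641 ≈ 0.02316.
Coefficient of coincidence = 0.02316/0.04700 ≈ 0.49.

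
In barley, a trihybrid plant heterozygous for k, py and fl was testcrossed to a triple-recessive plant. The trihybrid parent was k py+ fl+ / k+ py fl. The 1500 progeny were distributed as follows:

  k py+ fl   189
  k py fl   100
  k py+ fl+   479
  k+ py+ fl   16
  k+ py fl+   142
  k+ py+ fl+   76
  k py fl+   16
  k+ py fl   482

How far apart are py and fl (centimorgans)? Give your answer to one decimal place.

The two rarest classes, k py fl+ and k+ py+ fl, are the double crossovers. Comparing them with the parentals, only the py allele has switched, so py is the middle locus and the order is fl – py – k.
Crossovers in the fl–py interval produce the single-crossover classes k py+ fl and k+ py fl+ (189 + 142 = 331) plus the double crossovers (32).
RF(fl–py) = (331 + 32) / 1500 = 363/1500 = 0.2420 → 24.2 centimorgans.

24.2 centimorgans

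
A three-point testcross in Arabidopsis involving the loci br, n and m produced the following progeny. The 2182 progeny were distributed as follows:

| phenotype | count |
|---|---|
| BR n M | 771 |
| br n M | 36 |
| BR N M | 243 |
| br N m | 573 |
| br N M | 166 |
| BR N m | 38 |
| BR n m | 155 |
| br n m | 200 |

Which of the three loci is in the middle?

br

The two most frequent reciprocal classes, BR n M and br N m, are the parental types, so the F1 was BR n M / br N m.
The two rarest classes, br n M and BR N m, are the double crossovers. Comparing them with the parentals, only the br allele has switched, so br is the middle locus and the order is n – br – m.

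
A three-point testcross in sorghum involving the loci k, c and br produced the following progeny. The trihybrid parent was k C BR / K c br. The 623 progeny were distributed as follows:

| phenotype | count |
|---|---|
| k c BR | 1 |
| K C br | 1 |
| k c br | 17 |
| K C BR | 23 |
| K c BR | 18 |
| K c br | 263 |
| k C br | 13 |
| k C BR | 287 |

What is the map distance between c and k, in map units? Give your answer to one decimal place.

6.7 map units

The two rarest classes, k c BR and K C br, are the double crossovers. Comparing them with the parentals, only the c allele has switched, so c is the middle locus and the order is k – c – br.
Crossovers in the k–c interval produce the single-crossover classes K C BR and k c br (23 + 17 = 40) plus the double crossovers (2).
RF(k–c) = (40 + 2) / 623 = 42/623 = 0.0674 → 6.7 map units.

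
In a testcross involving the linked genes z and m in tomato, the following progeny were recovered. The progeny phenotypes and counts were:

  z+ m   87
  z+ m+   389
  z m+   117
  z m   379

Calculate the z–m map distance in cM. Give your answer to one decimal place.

The two most frequent classes, z+ m+ (389) and z m (379), are the parental types, so the F1 was z+ m+ / z m.
The recombinant classes are z+ m and z m+: 87 + 117 = 204.
Recombination frequency = 204/972 = 0.2099 ≈ 21.0%, i.e. 21.0 cM.

21.0 cM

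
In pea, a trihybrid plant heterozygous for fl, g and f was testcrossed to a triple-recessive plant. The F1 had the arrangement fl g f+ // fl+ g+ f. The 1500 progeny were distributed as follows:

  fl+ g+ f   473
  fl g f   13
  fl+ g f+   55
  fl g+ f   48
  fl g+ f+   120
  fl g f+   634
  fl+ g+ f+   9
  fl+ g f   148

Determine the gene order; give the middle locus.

The two rarest classes, fl g f and fl+ g+ f+, are the double crossovers. Comparing them with the parentals, only the f allele has switched, so f is the middle locus and the order is fl – f – g.

f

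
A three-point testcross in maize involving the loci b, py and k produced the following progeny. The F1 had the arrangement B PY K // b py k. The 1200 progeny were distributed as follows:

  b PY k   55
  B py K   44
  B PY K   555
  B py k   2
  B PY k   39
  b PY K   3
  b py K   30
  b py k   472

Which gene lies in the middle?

The two rarest classes, b PY K and B py k, are the double crossovers. Comparing them with the parentals, only the b allele has switched, so b is the middle locus and the order is k – b – py.

b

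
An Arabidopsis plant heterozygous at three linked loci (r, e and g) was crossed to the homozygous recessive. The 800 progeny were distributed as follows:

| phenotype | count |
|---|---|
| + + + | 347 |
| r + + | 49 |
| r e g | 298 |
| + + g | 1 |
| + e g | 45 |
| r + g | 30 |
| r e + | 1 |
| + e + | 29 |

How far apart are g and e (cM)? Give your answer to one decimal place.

The two most frequent reciprocal classes, r e g and + + +, are the parental types, so the F1 was r e g / + + +.
The two rarest classes, r e + and + + g, are the double crossovers. Comparing them with the parentals, only the g allele has switched, so g is the middle locus and the order is r – g – e.
Crossovers in the g–e interval produce the single-crossover classes r + g and + e + (30 + 29 = 59) plus the double crossovers (2).
RF(g–e) = (59 + 2) / 800 = 61/800 = 0.0762 → 7.6 cM.

7.6 cM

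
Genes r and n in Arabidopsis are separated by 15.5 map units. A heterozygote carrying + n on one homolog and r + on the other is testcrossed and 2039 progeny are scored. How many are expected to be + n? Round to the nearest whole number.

861

A map distance of 15.5 map units corresponds to a recombination frequency of 0.155.
The F1 is + n / r +, so + n is a parental gamete class with expected frequency (1 − r)/2 = 0.845/2 = 0.4225.
Expected number = 0.4225 × 2039 = 861.48 ≈ 861.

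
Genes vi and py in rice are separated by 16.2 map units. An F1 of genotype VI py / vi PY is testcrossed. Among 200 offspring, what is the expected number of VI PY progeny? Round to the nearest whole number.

16

A map distance of 16.2 map units corresponds to a recombination frequency of 0.162.
The F1 is VI py / vi PY, so VI PY is a recombinant gamete class with expected frequency r/2 = 0.162/2 = 0.0810.
Expected number = 0.0810 × 200 = 16.20 ≈ 16.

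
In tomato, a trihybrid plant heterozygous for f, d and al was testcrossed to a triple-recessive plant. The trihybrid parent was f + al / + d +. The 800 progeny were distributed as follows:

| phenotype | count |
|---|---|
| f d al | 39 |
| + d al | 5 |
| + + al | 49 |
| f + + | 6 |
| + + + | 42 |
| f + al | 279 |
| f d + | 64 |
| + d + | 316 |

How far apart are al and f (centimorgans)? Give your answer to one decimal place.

The two rarest classes, f + + and + d al, are the double crossovers. Comparing them with the parentals, only the al allele has switched, so al is the middle locus and the order is d – al – f.
Crossovers in the al–f interval produce the single-crossover classes + + al and f d + (49 + 64 = 113) plus the double crossovers (11).
RF(al–f) = (113 + 11) / 800 = 124/800 = 0.1550 → 15.5 centimorgans.

15.5 centimorgans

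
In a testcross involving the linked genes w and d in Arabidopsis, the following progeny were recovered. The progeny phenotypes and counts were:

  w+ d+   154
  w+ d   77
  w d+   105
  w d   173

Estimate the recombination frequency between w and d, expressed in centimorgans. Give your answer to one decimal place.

The two most frequent classes, w+ d+ (154) and w d (173), are the parental types, so the F1 was w+ d+ / w d.
The recombinant classes are w+ d and w d+: 77 + 105 = 182.
Recombination frequency = 182/509 = 0.3576 ≈ 35.8%, i.e. 35.8 centimorgans.

35.8 centimorgans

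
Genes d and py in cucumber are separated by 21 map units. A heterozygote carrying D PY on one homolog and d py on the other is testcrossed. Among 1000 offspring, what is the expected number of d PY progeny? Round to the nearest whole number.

A map distance of 21 map units corresponds to a recombination frequency of 0.210.
The F1 is D PY / d py, so d PY is a recombinant gamete class with expected frequency r/2 = 0.210/2 = 0.1050.
Expected number = 0.1050 × 1000 = 105.00 ≈ 105.

105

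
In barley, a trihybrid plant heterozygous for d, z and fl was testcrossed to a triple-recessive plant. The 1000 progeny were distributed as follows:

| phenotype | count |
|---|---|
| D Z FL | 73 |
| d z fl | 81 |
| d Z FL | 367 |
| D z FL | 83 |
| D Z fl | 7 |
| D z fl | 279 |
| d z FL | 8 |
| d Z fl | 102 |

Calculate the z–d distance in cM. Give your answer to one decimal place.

The two most frequent reciprocal classes, D z fl and d Z FL, are the parental types, so the F1 was D z fl / d Z FL.
The two rarest classes, D Z fl and d z FL, are the double crossovers. Comparing them with the parentals, only the z allele has switched, so z is the middle locus and the order is d – z – fl.
Crossovers in the d–z interval produce the single-crossover classes d z fl and D Z FL (81 + 73 = 154) plus the double crossovers (15).
RF(d–z) = (154 + 15) / 1000 = 169/1000 = 0.1690 → 16.9 cM.

16.9 cM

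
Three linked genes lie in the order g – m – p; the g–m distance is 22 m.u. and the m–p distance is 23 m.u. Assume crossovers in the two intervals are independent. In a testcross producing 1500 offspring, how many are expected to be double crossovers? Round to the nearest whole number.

Map distances give recombination frequencies of 0.220 and 0.230 for the two intervals.
With no interference, expected double-crossover frequency = 0.220 × 0.230 = 0.05060.
Expected number = 0.05060 × 1500 = 75.90 ≈ 76.

76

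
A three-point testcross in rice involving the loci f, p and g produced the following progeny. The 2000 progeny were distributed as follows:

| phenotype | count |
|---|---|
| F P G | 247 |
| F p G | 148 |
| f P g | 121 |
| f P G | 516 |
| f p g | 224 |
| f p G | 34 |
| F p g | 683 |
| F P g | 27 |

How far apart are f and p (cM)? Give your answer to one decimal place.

The two most frequent reciprocal classes, F p g and f P G, are the parental types, so the F1 was F p g / f P G.
The two rarest classes, F P g and f p G, are the double crossovers. Comparing them with the parentals, only the p allele has switched, so p is the middle locus and the order is f – p – g.
Crossovers in the f–p interval produce the single-crossover classes f p g and F P G (224 + 247 = 471) plus the double crossovers (61).
RF(f–p) = (471 + 61) / 2000 = 532/2000 = 0.2660 → 26.6 cM.

26.6 cM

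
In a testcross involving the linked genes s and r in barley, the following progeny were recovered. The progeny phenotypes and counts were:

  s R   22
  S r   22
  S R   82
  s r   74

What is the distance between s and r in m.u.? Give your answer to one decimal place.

22.0 m.u.

The two most frequent classes, S R (82) and s r (74), are the parental types, so the F1 was S R / s r.
The recombinant classes are S r and s R: 22 + 22 = 44.
Recombination frequency = 44/200 = 0.2200 ≈ 22.0%, i.e. 22.0 m.u.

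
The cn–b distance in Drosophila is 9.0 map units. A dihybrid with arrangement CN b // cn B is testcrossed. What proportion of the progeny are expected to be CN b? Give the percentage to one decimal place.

A map distance of 9.0 map units corresponds to a recombination frequency of 0.090.
The F1 is CN b / cn B, so CN b is a parental gamete class with expected frequency (1 − r)/2 = 0.910/2 = 0.4550.
That is 0.4550 = 45.5% of the progeny.

45.5%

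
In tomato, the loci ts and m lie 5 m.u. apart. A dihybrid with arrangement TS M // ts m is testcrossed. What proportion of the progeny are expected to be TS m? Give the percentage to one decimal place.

A map distance of 5 m.u. corresponds to a recombination frequency of 0.050.
The F1 is TS M / ts m, so TS m is a recombinant gamete class with expected frequency r/2 = 0.050/2 = 0.0250.
That is 0.0250 = 2.5% of the progeny.

2.5%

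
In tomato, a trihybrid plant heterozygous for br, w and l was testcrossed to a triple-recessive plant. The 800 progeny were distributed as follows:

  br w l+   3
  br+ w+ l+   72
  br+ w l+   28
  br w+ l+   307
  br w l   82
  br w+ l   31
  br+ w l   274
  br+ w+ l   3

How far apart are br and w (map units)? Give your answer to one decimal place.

The two most frequent reciprocal classes, br w+ l+ and br+ w l, are the parental types, so the F1 was br w+ l+ / br+ w l.
The two rarest classes, br w l+ and br+ w+ l, are the double crossovers. Comparing them with the parentals, only the w allele has switched, so w is the middle locus and the order is br – w – l.
Crossovers in the br–w interval produce the single-crossover classes br+ w+ l+ and br w l (72 + 82 = 154) plus the double crossovers (6).
RF(br–w) = (154 + 6) / 800 = 160/800 = 0.2000 → 20.0 map units.

20.0 map units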